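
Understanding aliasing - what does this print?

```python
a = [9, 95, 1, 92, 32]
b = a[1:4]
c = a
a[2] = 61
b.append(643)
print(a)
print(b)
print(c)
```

Key concept: slice vs alias.
Step by step:
`a = [9, 95, 1, 92, 32]` → a = [9, 95, 1, 92, 32]
`b = a[1:4]` → b = [95, 1, 92]
`c = a` → c = [9, 95, 1, 92, 32] (same object as a)
`a[2] = 61` → a = [9, 95, 61, 92, 32] (same object as c); c = [9, 95, 61, 92, 32] (same object as a)
`b.append(643)` → b = [95, 1, 92, 643]
`print(a)` → prints [9, 95, 61, 92, 32]
`print(b)` → prints [95, 1, 92, 643]
`print(c)` → prints [9, 95, 61, 92, 32]

Answer:
[9, 95, 61, 92, 32]
[95, 1, 92, 643]
[9, 95, 61, 92, 32]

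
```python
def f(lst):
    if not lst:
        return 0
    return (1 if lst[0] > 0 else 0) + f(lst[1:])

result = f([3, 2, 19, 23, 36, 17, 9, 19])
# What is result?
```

Count of positive elements in [3, 2, 19, 23, 36, 17, 9, 19] = 8

Answer: 8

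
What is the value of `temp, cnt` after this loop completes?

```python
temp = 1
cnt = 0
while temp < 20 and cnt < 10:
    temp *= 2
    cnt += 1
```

Double until >= 20 or 10 iterations
`temp, cnt` takes the values: (1, 0) → (2, 0) → (2, 1) → (4, 1) → (4, 2) → (8, 2) → (8, 3) → (16, 3) → (16, 4) → (32, 4) → (32, 5)

Answer: 32, 5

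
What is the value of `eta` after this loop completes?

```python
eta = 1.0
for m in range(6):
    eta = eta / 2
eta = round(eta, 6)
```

Halving LR 6 times: 1 / 2^6
`eta` takes the values: 1.0 → 0.5 → 0.25 → 0.125 → 0.0625 → 0.03125 → 0.015625

Answer: 0.015625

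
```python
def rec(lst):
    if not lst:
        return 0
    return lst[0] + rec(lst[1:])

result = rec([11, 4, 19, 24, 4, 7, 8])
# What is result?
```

11 + 4 + 19 + 24 + 4 + 7 + 8 + 0 = 77

Answer: 77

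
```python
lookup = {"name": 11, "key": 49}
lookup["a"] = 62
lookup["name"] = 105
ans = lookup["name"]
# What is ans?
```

Trace:
`lookup = {"name": 11, "key": 49}` → lookup = {'name': 11, 'key': 49}
`lookup["a"] = 62` → lookup = {'name': 11, 'key': 49, 'a': 62}
`lookup["name"] = 105` → lookup = {'name': 105, 'key': 49, 'a': 62}
`ans = lookup["name"]` → ans = 105
So ans = 105

Answer: 105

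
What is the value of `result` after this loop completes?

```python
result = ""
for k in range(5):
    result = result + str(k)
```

Concatenate digits 0 to 4
`result` takes the values: "" → "0" → "01" → "012" → "0123" → "01234"

Answer: "01234"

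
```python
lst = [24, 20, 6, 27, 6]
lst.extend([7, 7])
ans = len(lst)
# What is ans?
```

Trace:
`lst = [24, 20, 6, 27, 6]` → lst = [24, 20, 6, 27, 6]
`lst.extend([7, 7])` → lst = [24, 20, 6, 27, 6, 7, 7]
`ans = len(lst)` → ans = 7
So ans = 7

Answer: 7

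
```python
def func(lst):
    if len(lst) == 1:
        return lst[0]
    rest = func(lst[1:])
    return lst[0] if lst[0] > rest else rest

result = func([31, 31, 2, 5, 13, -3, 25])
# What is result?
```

Recursive max over [31, 31, 2, 5, 13, -3, 25] = 31

Answer: 31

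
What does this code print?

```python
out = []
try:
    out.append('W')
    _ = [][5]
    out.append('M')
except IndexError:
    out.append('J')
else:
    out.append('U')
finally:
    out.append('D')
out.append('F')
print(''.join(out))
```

Execution trace: 'W' (try body) → 'J' (except IndexError) → 'D' (finally) → 'F' (after the try/except). Output: WJDF

Answer: WJDF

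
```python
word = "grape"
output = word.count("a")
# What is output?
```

Trace:
`word = "grape"` → word = 'grape'
`output = word.count("a")` → output = 1
So output = 1

Answer: 1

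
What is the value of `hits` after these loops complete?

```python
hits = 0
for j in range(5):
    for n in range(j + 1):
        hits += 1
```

Triangle: 1 + 2 + ... + 5
`hits` takes the values: 0 → 1 → 2 → 3 → 4 → 5 → 6 → 7 → 8 → 9 → 10 → 11 → 12 → 13 → 14 → 15

Answer: 15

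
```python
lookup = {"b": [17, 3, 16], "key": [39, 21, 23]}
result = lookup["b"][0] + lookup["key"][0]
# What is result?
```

Trace:
`lookup = {"b": [17, 3, 16], "key": [39, 21, 23]}` → lookup = {'b': [17, 3, 16], 'key': [39, 21, 23]}
`result = lookup["b"][0] + lookup["key"][0]` → result = 56
So result = 56

Answer: 56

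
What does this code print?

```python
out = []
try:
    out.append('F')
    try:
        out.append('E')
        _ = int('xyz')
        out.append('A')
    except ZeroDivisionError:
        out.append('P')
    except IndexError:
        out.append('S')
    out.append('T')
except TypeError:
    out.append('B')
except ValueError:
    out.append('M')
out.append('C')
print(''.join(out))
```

Execution trace: 'F' (try body) → 'E' (inner try body) → 'M' (except ValueError) → 'C' (after the try/except). Output: FEMC

Answer: FEMC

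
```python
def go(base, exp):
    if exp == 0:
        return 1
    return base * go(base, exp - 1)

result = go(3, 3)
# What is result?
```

go(3, 3) = 3 * 3 * 3 = 27

Answer: 27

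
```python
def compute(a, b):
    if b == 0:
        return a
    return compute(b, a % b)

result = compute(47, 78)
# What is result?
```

compute(47, 78) -> compute(78, 47) -> compute(47, 31) -> compute(31, 16) -> compute(16, 15) -> compute(15, 1) -> compute(1, 0) -> 1

Answer: 1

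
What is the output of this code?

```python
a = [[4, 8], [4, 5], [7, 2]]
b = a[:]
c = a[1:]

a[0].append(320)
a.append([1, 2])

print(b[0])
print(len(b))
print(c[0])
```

Key concept: slice with nested mutation.
Step by step:
`a = [[4, 8], [4, 5], [7, 2]]` → a = [[4, 8], [4, 5], [7, 2]]
`b = a[:]` → b = [[4, 8], [4, 5], [7, 2]]
`c = a[1:]` → c = [[4, 5], [7, 2]]
`a[0].append(320)` → a = [[4, 8, 320], [4, 5], [7, 2]]; b = [[4, 8, 320], [4, 5], [7, 2]]
`a.append([1, 2])` → a = [[4, 8, 320], [4, 5], [7, 2], [1, 2]]
`print(b[0])` → prints [4, 8, 320]
`print(len(b))` → prints 3
`print(c[0])` → prints [4, 5]

Answer:
[4, 8, 320]
3
[4, 5]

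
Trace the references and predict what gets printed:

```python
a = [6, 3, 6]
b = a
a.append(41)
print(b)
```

Key concept: basic list aliasing.
Step by step:
`a = [6, 3, 6]` → a = [6, 3, 6]
`b = a` → b = [6, 3, 6] (same object as a)
`a.append(41)` → a = [6, 3, 6, 41] (same object as b); b = [6, 3, 6, 41] (same object as a)
`print(b)` → prints [6, 3, 6, 41]

Answer: [6, 3, 6, 41]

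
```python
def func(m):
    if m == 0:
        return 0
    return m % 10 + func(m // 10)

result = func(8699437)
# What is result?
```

Sum of digits of 8699437: 7 + 3 + 4 + 9 + 9 + 6 + 8 = 46

Answer: 46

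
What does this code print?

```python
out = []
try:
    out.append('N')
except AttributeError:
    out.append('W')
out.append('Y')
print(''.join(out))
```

Execution trace: 'N' (try body, no exception) → 'Y' (after the try/except). Output: NY

Answer: NY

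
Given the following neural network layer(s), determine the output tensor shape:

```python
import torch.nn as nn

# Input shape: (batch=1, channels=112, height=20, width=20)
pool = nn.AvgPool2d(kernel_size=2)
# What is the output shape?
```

Input: (1, 112, 20, 20) -> Output: (1, 112, 10, 10)

Answer: (1, 112, 10, 10)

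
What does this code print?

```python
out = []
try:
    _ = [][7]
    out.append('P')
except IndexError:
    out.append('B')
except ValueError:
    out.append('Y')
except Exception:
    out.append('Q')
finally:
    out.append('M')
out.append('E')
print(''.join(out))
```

Execution trace: 'B' (except IndexError) → 'M' (finally) → 'E' (after the try/except). Output: BME

Answer: BME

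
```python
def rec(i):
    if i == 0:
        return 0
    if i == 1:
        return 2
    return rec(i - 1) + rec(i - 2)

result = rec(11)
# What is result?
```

Build up from base cases: rec(0)=0, rec(1)=2, rec(2)=2, rec(3)=4, rec(4)=6, rec(5)=10, rec(6)=16, ..., rec(11)=178

Answer: 178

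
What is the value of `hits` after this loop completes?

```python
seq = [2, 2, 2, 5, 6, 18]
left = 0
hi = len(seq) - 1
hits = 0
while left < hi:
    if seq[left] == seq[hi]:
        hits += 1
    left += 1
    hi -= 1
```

Count matching pairs from ends
`hits` takes the values: 0

Answer: 0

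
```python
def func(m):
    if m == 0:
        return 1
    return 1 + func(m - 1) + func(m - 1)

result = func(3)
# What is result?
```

func(m) = 1 + 2·func(m-1), func(0)=1. Closed form: (1+1)·2^3 - 1 = 15.

Answer: 15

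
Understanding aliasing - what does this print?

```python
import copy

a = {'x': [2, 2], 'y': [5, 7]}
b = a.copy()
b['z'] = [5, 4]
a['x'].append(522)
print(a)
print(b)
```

Key concept: shallow copy of dict with mutable values.
Step by step:
`a = {'x': [2, 2], 'y': [5, 7]}` → a = {'x': [2, 2], 'y': [5, 7]}
`b = a.copy()` → b = {'x': [2, 2], 'y': [5, 7]}
`b['z'] = [5, 4]` → b = {'x': [2, 2], 'y': [5, 7], 'z': [5, 4]}
`a['x'].append(522)` → a = {'x': [2, 2, 522], 'y': [5, 7]}; b = {'x': [2, 2, 522], 'y': [5, 7], 'z': [5, 4]}
`print(a)` → prints {'x': [2, 2, 522], 'y': [5, 7]}
`print(b)` → prints {'x': [2, 2, 522], 'y': [5, 7], 'z': [5, 4]}

Answer:
{'x': [2, 2, 522], 'y': [5, 7]}
{'x': [2, 2, 522], 'y': [5, 7], 'z': [5, 4]}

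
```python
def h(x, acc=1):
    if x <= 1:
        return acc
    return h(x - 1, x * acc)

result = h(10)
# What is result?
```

Accumulator trace (n, acc): (10, 1) -> (9, 10) -> (8, 90) -> (7, 720) -> (6, 5040) -> (5, 30240) -> (4, 151200) -> (3, 604800) -> (2, 1814400) -> (1, 3628800) -> return 3628800

Answer: 3628800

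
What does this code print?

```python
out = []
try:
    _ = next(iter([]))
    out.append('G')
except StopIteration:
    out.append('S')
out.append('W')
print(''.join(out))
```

Execution trace: 'S' (except StopIteration) → 'W' (after the try/except). Output: SW

Answer: SW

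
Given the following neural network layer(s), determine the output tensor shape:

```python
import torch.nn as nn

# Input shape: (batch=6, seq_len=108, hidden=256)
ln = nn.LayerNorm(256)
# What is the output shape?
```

Input: (6, 108, 256) -> Output: (6, 108, 256)

Answer: (6, 108, 256)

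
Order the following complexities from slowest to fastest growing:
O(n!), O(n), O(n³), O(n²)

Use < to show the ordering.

Ordered by growth rate: O(n) < O(n²) < O(n³) < O(n!)

Answer: O(n) < O(n²) < O(n³) < O(n!)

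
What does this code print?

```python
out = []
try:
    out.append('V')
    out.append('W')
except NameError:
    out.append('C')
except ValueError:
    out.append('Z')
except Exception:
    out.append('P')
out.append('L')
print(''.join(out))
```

Execution trace: 'V' (try body) → 'W' (try body, no exception) → 'L' (after the try/except). Output: VWL

Answer: VWL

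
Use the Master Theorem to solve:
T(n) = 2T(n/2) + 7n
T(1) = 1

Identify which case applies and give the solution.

a=2, b=2, f(n)=7n. log_2(2) = 1. Since c=1 = 1, Case 2 applies: T(n) = Θ(n^log_b(a) · log n) = O(n log n).

Answer: O(n log n) - Case 2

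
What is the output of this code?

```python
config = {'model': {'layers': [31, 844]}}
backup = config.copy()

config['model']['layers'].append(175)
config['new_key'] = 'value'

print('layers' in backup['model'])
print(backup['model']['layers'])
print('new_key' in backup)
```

Key concept: shallow copy gotcha with nested dict.
Step by step:
`config = {'model': {'layers': [31, 844]}}` → config = {'model': {'layers': [31, 844]}}
`backup = config.copy()` → backup = {'model': {'layers': [31, 844]}}
`config['model']['layers'].append(175)` → config = {'model': {'layers': [31, 844, 175]}}; backup = {'model': {'layers': [31, 844, 175]}}
`config['new_key'] = 'value'` → config = {'model': {'layers': [31, 844, 175]}, 'new_key': 'value'}
`print('layers' in backup['model'])` → prints True
`print(backup['model']['layers'])` → prints [31, 844, 175]
`print('new_key' in backup)` → prints False

Answer:
True
[31, 844, 175]
False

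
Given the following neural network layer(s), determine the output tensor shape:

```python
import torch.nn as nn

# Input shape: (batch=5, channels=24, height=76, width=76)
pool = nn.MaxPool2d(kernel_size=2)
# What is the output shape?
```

Input: (5, 24, 76, 76) -> Output: (5, 24, 38, 38)

Answer: (5, 24, 38, 38)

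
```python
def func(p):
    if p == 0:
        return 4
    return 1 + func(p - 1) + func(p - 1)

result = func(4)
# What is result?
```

func(p) = 1 + 2·func(p-1), func(0)=4. Closed form: (4+1)·2^4 - 1 = 79.

Answer: 79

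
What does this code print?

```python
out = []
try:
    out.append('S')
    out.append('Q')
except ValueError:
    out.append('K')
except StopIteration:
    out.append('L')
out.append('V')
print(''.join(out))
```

Execution trace: 'S' (try body) → 'Q' (try body, no exception) → 'V' (after the try/except). Output: SQV

Answer: SQV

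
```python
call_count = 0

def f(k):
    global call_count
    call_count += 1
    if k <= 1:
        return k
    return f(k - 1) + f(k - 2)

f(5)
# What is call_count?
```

Calls(k) = 1 + Calls(k-1) + Calls(k-2); Calls(0)=Calls(1)=1. For k=5 this gives 15.

Answer: 15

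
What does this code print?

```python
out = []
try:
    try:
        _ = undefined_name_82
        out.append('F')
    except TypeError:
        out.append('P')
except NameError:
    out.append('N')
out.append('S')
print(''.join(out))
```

Execution trace: 'N' (outer except NameError) → 'S' (after the try/except). Output: NS

Answer: NS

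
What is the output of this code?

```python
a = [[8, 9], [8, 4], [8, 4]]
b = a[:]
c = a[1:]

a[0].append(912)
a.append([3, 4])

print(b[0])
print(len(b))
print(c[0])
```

Key concept: slice with nested mutation.
Step by step:
`a = [[8, 9], [8, 4], [8, 4]]` → a = [[8, 9], [8, 4], [8, 4]]
`b = a[:]` → b = [[8, 9], [8, 4], [8, 4]]
`c = a[1:]` → c = [[8, 4], [8, 4]]
`a[0].append(912)` → a = [[8, 9, 912], [8, 4], [8, 4]]; b = [[8, 9, 912], [8, 4], [8, 4]]
`a.append([3, 4])` → a = [[8, 9, 912], [8, 4], [8, 4], [3, 4]]
`print(b[0])` → prints [8, 9, 912]
`print(len(b))` → prints 3
`print(c[0])` → prints [8, 4]

Answer:
[8, 9, 912]
3
[8, 4]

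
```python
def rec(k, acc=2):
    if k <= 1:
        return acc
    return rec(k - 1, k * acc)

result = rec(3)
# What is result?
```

Accumulator trace (n, acc): (3, 2) -> (2, 6) -> (1, 12) -> return 12

Answer: 12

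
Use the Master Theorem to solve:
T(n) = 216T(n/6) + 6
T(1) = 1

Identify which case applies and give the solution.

a=216, b=6, f(n)=6. log_6(216) = 3. Since c=0 < 3, Case 1 applies: T(n) = Θ(n^log_b(a)) = O(n^3).

Answer: O(n^3) - Case 1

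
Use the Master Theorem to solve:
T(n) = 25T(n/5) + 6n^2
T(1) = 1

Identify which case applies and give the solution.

a=25, b=5, f(n)=6n^2. log_5(25) = 2. Since c=2 = 2, Case 2 applies: T(n) = Θ(n^log_b(a) · log n) = O(n^2 log n).

Answer: O(n^2 log n) - Case 2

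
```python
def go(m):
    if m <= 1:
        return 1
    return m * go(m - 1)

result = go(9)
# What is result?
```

go(9) = 9 * 8 * 7 * 6 * 5 * 4 * 3 * 2 * 1 = 362880

Answer: 362880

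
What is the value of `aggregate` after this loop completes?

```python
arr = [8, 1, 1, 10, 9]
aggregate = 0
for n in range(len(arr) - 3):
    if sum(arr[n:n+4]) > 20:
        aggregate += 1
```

Count windows with sum > 20
`aggregate` takes the values: 0 → 1

Answer: 1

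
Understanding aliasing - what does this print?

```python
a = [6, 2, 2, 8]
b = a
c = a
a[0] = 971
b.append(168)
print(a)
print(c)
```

Key concept: multiple aliases.
Step by step:
`a = [6, 2, 2, 8]` → a = [6, 2, 2, 8]
`b = a` → b = [6, 2, 2, 8] (same object as a)
`c = a` → c = [6, 2, 2, 8] (same object as a, b)
`a[0] = 971` → a = [971, 2, 2, 8] (same object as b, c); b = [971, 2, 2, 8] (same object as a, c); c = [971, 2, 2, 8] (same object as a, b)
`b.append(168)` → a = [971, 2, 2, 8, 168] (same object as b, c); b = [971, 2, 2, 8, 168] (same object as a, c); c = [971, 2, 2, 8, 168] (same object as a, b)
`print(a)` → prints [971, 2, 2, 8, 168]
`print(c)` → prints [971, 2, 2, 8, 168]

Answer:
[971, 2, 2, 8, 168]
[971, 2, 2, 8, 168]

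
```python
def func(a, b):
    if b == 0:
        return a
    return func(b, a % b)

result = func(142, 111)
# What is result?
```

func(142, 111) -> func(111, 31) -> func(31, 18) -> func(18, 13) -> func(13, 5) -> func(5, 3) -> func(3, 2) -> func(2, 1) -> func(1, 0) -> 1

Answer: 1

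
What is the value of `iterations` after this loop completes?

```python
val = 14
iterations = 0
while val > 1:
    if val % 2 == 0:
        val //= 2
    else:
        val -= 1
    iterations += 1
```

Steps to reduce 14 to 1
`iterations` takes the values: 0 → 1 → 2 → 3 → 4 → 5

Answer: 5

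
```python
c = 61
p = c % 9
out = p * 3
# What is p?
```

Trace:
`c = 61` → c = 61
`p = c % 9` → p = 7
`out = p * 3` → out = 21
So p = 7

Answer: 7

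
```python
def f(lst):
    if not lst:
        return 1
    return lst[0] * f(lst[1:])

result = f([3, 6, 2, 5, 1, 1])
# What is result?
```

Product over [3, 6, 2, 5, 1, 1] = 3 * 6 * 2 * 5 * 1 * 1 = 180

Answer: 180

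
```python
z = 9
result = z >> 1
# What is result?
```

Trace:
`z = 9` → z = 9
`result = z >> 1` → result = 4
So result = 4

Answer: 4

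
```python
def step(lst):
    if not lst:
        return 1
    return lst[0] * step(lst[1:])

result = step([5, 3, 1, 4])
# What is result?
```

Product over [5, 3, 1, 4] = 5 * 3 * 1 * 4 = 60

Answer: 60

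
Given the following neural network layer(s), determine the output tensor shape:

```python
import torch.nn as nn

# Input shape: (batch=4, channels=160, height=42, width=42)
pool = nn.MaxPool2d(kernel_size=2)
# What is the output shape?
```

Input: (4, 160, 42, 42) -> Output: (4, 160, 21, 21)

Answer: (4, 160, 21, 21)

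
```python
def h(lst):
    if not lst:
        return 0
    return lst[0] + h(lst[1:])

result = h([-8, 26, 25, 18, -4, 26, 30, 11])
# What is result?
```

(-8) + 26 + 25 + 18 + (-4) + 26 + 30 + 11 + 0 = 124

Answer: 124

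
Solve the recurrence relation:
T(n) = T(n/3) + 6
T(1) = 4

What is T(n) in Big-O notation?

Each step divides n by 3 and adds 6. After log_3(n) steps we reach T(1)=4. So T(n) = 6·log_3(n) + 4 = O(log n).

Answer: O(log n)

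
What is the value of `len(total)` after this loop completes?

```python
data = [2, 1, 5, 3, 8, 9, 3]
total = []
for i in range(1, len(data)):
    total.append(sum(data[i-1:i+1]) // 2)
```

Number of 2-element averages
`total` takes the values: [] → [1] → [1, 3] → [1, 3, 4] → [1, 3, 4, 5] → [1, 3, 4, 5, 8] → [1, 3, 4, 5, 8, 6]
So `len(total)` = 6

Answer: 6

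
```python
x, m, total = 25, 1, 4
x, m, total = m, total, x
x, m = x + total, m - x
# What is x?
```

Trace:
`x, m, total = 25, 1, 4` → x = 25; m = 1; total = 4
`x, m, total = m, total, x` → x = 1; m = 4; total = 25
`x, m = x + total, m - x` → x = 26; m = 3
So x = 26

Answer: 26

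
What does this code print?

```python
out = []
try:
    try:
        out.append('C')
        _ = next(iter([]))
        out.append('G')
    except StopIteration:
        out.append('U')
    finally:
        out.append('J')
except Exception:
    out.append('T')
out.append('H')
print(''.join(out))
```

Execution trace: 'C' (inner try body) → 'U' (inner except StopIteration) → 'J' (inner finally) → 'H' (after the try/except). Output: CUJH

Answer: CUJH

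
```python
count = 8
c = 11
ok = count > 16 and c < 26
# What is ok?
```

Trace:
`count = 8` → count = 8
`c = 11` → c = 11
`ok = count > 16 and c < 26` → ok = False
So ok = False

Answer: False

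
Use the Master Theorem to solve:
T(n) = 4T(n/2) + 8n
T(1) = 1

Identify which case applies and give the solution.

a=4, b=2, f(n)=8n. log_2(4) = 2. Since c=1 < 2, Case 1 applies: T(n) = Θ(n^log_b(a)) = O(n^2).

Answer: O(n^2) - Case 1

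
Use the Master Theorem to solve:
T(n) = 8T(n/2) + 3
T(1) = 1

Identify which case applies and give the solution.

a=8, b=2, f(n)=3. log_2(8) = 3. Since c=0 < 3, Case 1 applies: T(n) = Θ(n^log_b(a)) = O(n^3).

Answer: O(n^3) - Case 1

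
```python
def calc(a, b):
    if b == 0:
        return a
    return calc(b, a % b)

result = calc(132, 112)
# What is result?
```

calc(132, 112) -> calc(112, 20) -> calc(20, 12) -> calc(12, 8) -> calc(8, 4) -> calc(4, 0) -> 4

Answer: 4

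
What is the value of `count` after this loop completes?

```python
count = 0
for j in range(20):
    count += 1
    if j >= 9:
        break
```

Loop breaks when j reaches 9, count is 10
`count` takes the values: 0 → 1 → 2 → 3 → 4 → 5 → 6 → 7 → 8 → 9 → 10

Answer: 10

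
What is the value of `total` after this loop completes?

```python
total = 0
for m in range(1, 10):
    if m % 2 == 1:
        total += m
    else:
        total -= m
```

Add odd, subtract even
`total` takes the values: 0 → 1 → -1 → 2 → -2 → 3 → -3 → 4 → -4 → 5

Answer: 5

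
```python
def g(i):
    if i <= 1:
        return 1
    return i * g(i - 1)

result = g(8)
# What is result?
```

g(8) = 8 * 7 * 6 * 5 * 4 * 3 * 2 * 1 = 40320

Answer: 40320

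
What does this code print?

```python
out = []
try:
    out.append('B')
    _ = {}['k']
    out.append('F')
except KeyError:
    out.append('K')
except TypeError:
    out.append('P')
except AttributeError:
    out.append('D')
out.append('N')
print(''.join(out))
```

Execution trace: 'B' (try body) → 'K' (except KeyError) → 'N' (after the try/except). Output: BKN

Answer: BKN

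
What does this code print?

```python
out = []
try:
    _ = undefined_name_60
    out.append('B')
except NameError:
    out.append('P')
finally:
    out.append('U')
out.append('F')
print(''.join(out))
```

Execution trace: 'P' (except NameError) → 'U' (finally) → 'F' (after the try/except). Output: PUF

Answer: PUF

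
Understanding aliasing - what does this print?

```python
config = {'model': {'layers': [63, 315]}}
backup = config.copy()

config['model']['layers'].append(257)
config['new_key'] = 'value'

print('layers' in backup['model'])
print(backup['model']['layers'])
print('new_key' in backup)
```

Key concept: shallow copy gotcha with nested dict.
Step by step:
`config = {'model': {'layers': [63, 315]}}` → config = {'model': {'layers': [63, 315]}}
`backup = config.copy()` → backup = {'model': {'layers': [63, 315]}}
`config['model']['layers'].append(257)` → config = {'model': {'layers': [63, 315, 257]}}; backup = {'model': {'layers': [63, 315, 257]}}
`config['new_key'] = 'value'` → config = {'model': {'layers': [63, 315, 257]}, 'new_key': 'value'}
`print('layers' in backup['model'])` → prints True
`print(backup['model']['layers'])` → prints [63, 315, 257]
`print('new_key' in backup)` → prints False

Answer:
True
[63, 315, 257]
False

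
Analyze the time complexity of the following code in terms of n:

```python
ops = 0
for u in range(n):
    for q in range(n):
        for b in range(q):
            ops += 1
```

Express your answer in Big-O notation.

Each loop level contributes: n × n × n. Multiplying the contributions gives O(n^3).

Answer: O(n^3)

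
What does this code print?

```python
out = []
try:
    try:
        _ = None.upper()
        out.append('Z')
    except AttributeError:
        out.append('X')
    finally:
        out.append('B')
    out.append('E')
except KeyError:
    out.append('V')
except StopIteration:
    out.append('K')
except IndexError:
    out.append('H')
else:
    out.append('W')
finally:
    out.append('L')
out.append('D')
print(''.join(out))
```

Execution trace: 'X' (inner except AttributeError) → 'B' (inner finally) → 'E' (try body, no exception) → 'W' (else) → 'L' (finally) → 'D' (after the try/except). Output: XBEWLD

Answer: XBEWLD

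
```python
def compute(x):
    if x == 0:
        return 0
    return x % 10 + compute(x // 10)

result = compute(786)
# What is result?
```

Sum of digits of 786: 6 + 8 + 7 = 21

Answer: 21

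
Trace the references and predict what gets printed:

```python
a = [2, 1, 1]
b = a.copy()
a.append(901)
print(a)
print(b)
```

Key concept: list.copy() creates independent copy.
Step by step:
`a = [2, 1, 1]` → a = [2, 1, 1]
`b = a.copy()` → b = [2, 1, 1]
`a.append(901)` → a = [2, 1, 1, 901]
`print(a)` → prints [2, 1, 1, 901]
`print(b)` → prints [2, 1, 1]

Answer:
[2, 1, 1, 901]
[2, 1, 1]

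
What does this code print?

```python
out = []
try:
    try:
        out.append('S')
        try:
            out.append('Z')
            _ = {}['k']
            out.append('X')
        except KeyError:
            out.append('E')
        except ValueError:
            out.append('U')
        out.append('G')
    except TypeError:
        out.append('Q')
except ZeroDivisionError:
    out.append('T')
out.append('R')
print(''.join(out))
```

Execution trace: 'S' (try body) → 'Z' (inner try body) → 'E' (inner except KeyError) → 'G' (try body, no exception) → 'R' (after the try/except). Output: SZEGR

Answer: SZEGR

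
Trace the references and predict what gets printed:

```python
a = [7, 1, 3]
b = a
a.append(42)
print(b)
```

Key concept: basic list aliasing.
Step by step:
`a = [7, 1, 3]` → a = [7, 1, 3]
`b = a` → b = [7, 1, 3] (same object as a)
`a.append(42)` → a = [7, 1, 3, 42] (same object as b); b = [7, 1, 3, 42] (same object as a)
`print(b)` → prints [7, 1, 3, 42]

Answer: [7, 1, 3, 42]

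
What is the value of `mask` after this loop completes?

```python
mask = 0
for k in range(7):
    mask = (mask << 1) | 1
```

Build 7 consecutive 1-bits: 0b1111111
`mask` takes the values: 0 → 1 → 3 → 7 → 15 → 31 → 63 → 127

Answer: 127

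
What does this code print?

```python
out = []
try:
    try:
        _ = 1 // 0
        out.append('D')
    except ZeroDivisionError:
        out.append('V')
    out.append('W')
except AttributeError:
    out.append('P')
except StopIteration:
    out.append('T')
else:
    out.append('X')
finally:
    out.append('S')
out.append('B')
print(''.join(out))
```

Execution trace: 'V' (inner except ZeroDivisionError) → 'W' (try body, no exception) → 'X' (else) → 'S' (finally) → 'B' (after the try/except). Output: VWXSB

Answer: VWXSB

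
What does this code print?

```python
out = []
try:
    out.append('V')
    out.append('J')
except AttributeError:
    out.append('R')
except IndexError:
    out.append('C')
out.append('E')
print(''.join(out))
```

Execution trace: 'V' (try body) → 'J' (try body, no exception) → 'E' (after the try/except). Output: VJE

Answer: VJE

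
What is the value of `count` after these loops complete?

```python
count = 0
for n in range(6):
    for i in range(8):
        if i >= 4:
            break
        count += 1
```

Inner breaks at 4, outer runs 6 times
`count` takes the values: 0 → 1 → 2 → 3 → 4 → 5 → 6 → 7 → 8 → 9 → 10 → 11 → 12 → 13 → 14 → 15 → 16 → 17 → 18 → 19 → 20 → 21 → 22 → 23 → 24

Answer: 24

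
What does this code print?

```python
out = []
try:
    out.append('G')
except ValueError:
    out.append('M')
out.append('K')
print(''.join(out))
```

Execution trace: 'G' (try body, no exception) → 'K' (after the try/except). Output: GK

Answer: GK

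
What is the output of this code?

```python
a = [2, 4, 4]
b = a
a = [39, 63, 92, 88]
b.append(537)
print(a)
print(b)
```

Key concept: rebinding vs mutation: a is rebound to a new list, b still points at the original.
Step by step:
`a = [2, 4, 4]` → a = [2, 4, 4]
`b = a` → b = [2, 4, 4] (same object as a)
`a = [39, 63, 92, 88]` → a = [39, 63, 92, 88]
`b.append(537)` → b = [2, 4, 4, 537]
`print(a)` → prints [39, 63, 92, 88]
`print(b)` → prints [2, 4, 4, 537]

Answer:
[39, 63, 92, 88]
[2, 4, 4, 537]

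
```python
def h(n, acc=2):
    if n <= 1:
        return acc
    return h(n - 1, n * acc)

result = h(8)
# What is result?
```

Accumulator trace (n, acc): (8, 2) -> (7, 16) -> (6, 112) -> (5, 672) -> (4, 3360) -> (3, 13440) -> (2, 40320) -> (1, 80640) -> return 80640

Answer: 80640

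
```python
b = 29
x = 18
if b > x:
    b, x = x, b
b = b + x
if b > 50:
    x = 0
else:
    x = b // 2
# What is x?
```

Trace:
`b = 29` → b = 29
`x = 18` → x = 18
`if b > x: ...` → b > x is True → b = 18; x = 29
`b = b + x` → b = 47
`if b > 50: ...` → b > 50 is False, take else branch → x = 23
So x = 23

Answer: 23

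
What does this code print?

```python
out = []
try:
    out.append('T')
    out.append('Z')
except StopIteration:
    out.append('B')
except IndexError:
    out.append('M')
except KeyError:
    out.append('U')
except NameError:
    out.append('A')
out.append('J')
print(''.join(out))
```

Execution trace: 'T' (try body) → 'Z' (try body, no exception) → 'J' (after the try/except). Output: TZJ

Answer: TZJ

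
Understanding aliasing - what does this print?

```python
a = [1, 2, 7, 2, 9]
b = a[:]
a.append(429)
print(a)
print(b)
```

Key concept: slice [:] creates copy.
Step by step:
`a = [1, 2, 7, 2, 9]` → a = [1, 2, 7, 2, 9]
`b = a[:]` → b = [1, 2, 7, 2, 9]
`a.append(429)` → a = [1, 2, 7, 2, 9, 429]
`print(a)` → prints [1, 2, 7, 2, 9, 429]
`print(b)` → prints [1, 2, 7, 2, 9]

Answer:
[1, 2, 7, 2, 9, 429]
[1, 2, 7, 2, 9]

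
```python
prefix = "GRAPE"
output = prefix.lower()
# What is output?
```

Trace:
`prefix = "GRAPE"` → prefix = 'GRAPE'
`output = prefix.lower()` → output = 'grape'
So output = 'grape'

Answer: 'grape'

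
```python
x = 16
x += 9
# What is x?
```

Trace:
`x = 16` → x = 16
`x += 9` → x = 25
So x = 25

Answer: 25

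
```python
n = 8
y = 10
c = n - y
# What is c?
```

Trace:
`n = 8` → n = 8
`y = 10` → y = 10
`c = n - y` → c = -2
So c = -2

Answer: -2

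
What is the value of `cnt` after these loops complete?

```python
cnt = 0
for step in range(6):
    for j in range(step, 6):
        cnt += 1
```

Upper triangle: 6 + 5 + ... + 1
`cnt` takes the values: 0 → 1 → 2 → 3 → 4 → 5 → 6 → 7 → 8 → 9 → 10 → 11 → 12 → 13 → 14 → 15 → 16 → 17 → 18 → 19 → 20 → 21

Answer: 21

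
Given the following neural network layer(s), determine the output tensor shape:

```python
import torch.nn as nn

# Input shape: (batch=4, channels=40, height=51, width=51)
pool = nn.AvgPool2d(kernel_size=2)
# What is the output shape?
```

Input: (4, 40, 51, 51) -> Output: (4, 40, 25, 25)

Answer: (4, 40, 25, 25)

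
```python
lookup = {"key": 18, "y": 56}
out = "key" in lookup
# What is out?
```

Trace:
`lookup = {"key": 18, "y": 56}` → lookup = {'key': 18, 'y': 56}
`out = "key" in lookup` → out = True
So out = True

Answer: True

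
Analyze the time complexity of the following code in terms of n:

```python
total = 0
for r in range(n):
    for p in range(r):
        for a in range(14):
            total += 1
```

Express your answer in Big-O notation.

Each loop level contributes: n × n × 1. Multiplying the contributions gives O(n^2).

Answer: O(n^2)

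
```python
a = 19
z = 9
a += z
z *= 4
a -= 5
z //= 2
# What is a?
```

Trace:
`a = 19` → a = 19
`z = 9` → z = 9
`a += z` → a = 28
`z *= 4` → z = 36
`a -= 5` → a = 23
`z //= 2` → z = 18
So a = 23

Answer: 23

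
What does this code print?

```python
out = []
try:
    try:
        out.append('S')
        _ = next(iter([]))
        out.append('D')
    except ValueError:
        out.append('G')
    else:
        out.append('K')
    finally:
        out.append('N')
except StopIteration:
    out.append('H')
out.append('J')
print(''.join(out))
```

Execution trace: 'S' (inner try body) → 'N' (inner finally) → 'H' (outer except StopIteration) → 'J' (after the try/except). Output: SNHJ

Answer: SNHJ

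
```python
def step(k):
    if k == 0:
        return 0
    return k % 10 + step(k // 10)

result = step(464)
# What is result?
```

Sum of digits of 464: 4 + 6 + 4 = 14

Answer: 14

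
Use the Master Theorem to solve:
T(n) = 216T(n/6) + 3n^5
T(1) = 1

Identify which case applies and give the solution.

a=216, b=6, f(n)=3n^5. log_6(216) = 3. Since c=5 > 3 and the regularity condition holds (216(n/6)^5 = (216/6^5)n^5 with 216/6^5 < 1), Case 3 applies: T(n) = Θ(f(n)) = O(n^5).

Answer: O(n^5) - Case 3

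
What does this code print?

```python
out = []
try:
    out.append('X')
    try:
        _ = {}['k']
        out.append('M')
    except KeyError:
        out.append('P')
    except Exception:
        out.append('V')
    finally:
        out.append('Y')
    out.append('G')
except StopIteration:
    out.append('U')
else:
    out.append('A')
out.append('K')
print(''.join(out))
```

Execution trace: 'X' (try body) → 'P' (inner except KeyError) → 'Y' (inner finally) → 'G' (try body, no exception) → 'A' (else) → 'K' (after the try/except). Output: XPYGAK

Answer: XPYGAK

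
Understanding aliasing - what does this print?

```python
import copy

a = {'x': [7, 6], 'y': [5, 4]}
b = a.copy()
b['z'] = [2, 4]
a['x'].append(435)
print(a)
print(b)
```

Key concept: shallow copy of dict with mutable values.
Step by step:
`a = {'x': [7, 6], 'y': [5, 4]}` → a = {'x': [7, 6], 'y': [5, 4]}
`b = a.copy()` → b = {'x': [7, 6], 'y': [5, 4]}
`b['z'] = [2, 4]` → b = {'x': [7, 6], 'y': [5, 4], 'z': [2, 4]}
`a['x'].append(435)` → a = {'x': [7, 6, 435], 'y': [5, 4]}; b = {'x': [7, 6, 435], 'y': [5, 4], 'z': [2, 4]}
`print(a)` → prints {'x': [7, 6, 435], 'y': [5, 4]}
`print(b)` → prints {'x': [7, 6, 435], 'y': [5, 4], 'z': [2, 4]}

Answer:
{'x': [7, 6, 435], 'y': [5, 4]}
{'x': [7, 6, 435], 'y': [5, 4], 'z': [2, 4]}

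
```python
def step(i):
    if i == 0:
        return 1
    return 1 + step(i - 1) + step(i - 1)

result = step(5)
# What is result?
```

step(i) = 1 + 2·step(i-1), step(0)=1. Closed form: (1+1)·2^5 - 1 = 63.

Answer: 63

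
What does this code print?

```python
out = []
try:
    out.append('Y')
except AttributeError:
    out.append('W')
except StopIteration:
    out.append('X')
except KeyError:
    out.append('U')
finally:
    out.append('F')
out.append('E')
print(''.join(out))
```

Execution trace: 'Y' (try body, no exception) → 'F' (finally) → 'E' (after the try/except). Output: YFE

Answer: YFE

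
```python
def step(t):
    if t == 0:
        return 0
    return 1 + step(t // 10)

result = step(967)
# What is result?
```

Count of digits of 967: 3

Answer: 3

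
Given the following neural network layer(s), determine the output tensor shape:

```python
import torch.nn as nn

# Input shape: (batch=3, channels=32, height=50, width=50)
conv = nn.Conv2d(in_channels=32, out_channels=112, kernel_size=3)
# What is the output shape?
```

Input: (3, 32, 50, 50) -> Output: (3, 112, 48, 48)

Answer: (3, 112, 48, 48)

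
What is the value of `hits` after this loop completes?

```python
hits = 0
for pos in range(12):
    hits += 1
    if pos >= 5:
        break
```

Loop breaks when pos reaches 5, hits is 6
`hits` takes the values: 0 → 1 → 2 → 3 → 4 → 5 → 6

Answer: 6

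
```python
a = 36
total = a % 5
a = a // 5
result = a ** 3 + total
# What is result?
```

Trace:
`a = 36` → a = 36
`total = a % 5` → total = 1
`a = a // 5` → a = 7
`result = a ** 3 + total` → result = 344
So result = 344

Answer: 344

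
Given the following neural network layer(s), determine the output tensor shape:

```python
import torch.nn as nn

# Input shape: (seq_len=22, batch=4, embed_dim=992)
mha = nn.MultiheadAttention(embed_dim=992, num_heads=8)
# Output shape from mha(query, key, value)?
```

Input: (22, 4, 992) -> Output: (22, 4, 992)

Answer: (22, 4, 992)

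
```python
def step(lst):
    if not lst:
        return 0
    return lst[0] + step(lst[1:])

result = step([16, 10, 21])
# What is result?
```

16 + 10 + 21 + 0 = 47

Answer: 47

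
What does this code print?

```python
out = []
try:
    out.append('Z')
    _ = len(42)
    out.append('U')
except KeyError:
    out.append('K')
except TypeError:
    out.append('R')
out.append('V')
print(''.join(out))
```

Execution trace: 'Z' (try body) → 'R' (except TypeError) → 'V' (after the try/except). Output: ZRV

Answer: ZRV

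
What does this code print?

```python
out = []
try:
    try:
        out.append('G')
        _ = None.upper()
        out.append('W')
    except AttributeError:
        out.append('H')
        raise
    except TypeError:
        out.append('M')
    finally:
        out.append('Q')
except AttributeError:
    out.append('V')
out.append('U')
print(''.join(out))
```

Execution trace: 'G' (inner try body) → 'H' (inner except AttributeError) → 'Q' (inner finally) → 'V' (outer except AttributeError) → 'U' (after the try/except). Output: GHQVU

Answer: GHQVU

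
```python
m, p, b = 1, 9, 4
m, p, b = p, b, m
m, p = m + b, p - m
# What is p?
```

Trace:
`m, p, b = 1, 9, 4` → m = 1; p = 9; b = 4
`m, p, b = p, b, m` → m = 9; p = 4; b = 1
`m, p = m + b, p - m` → m = 10; p = -5
So p = -5

Answer: -5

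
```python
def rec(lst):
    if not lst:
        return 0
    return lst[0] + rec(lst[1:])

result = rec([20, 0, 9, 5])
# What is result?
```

20 + 0 + 9 + 5 + 0 = 34

Answer: 34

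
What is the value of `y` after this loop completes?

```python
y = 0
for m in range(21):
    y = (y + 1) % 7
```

Increment mod 7, 21 times = 0
`y` takes the values: 0 → 1 → 2 → 3 → 4 → 5 → 6 → 0 → 1 → 2 → 3 → 4 → 5 → 6 → 0 → 1 → 2 → 3 → 4 → 5 → 6 → 0

Answer: 0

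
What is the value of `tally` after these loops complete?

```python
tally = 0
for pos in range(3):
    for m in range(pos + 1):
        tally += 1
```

Triangle: 1 + 2 + ... + 3
`tally` takes the values: 0 → 1 → 2 → 3 → 4 → 5 → 6

Answer: 6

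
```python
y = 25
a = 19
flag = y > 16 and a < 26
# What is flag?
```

Trace:
`y = 25` → y = 25
`a = 19` → a = 19
`flag = y > 16 and a < 26` → flag = True
So flag = True

Answer: True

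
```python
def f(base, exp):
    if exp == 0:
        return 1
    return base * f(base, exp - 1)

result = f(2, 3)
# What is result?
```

f(2, 3) = 2 * 2 * 2 = 8

Answer: 8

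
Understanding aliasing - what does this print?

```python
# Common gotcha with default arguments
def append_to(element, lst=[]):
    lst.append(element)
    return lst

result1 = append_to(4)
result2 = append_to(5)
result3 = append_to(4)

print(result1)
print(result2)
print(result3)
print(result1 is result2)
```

Key concept: mutable default argument gotcha.
Step by step:
`result1 = append_to(4)` → result1 = [4]
`result2 = append_to(5)` → result1 = [4, 5] (same object as result2); result2 = [4, 5] (same object as result1)
`result3 = append_to(4)` → result1 = [4, 5, 4] (same object as result2, result3); result2 = [4, 5, 4] (same object as result1, result3); result3 = [4, 5, 4] (same object as result1, result2)
`print(result1)` → prints [4, 5, 4]
`print(result2)` → prints [4, 5, 4]
`print(result3)` → prints [4, 5, 4]
`print(result1 is result2)` → prints True

Answer:
[4, 5, 4]
[4, 5, 4]
[4, 5, 4]
True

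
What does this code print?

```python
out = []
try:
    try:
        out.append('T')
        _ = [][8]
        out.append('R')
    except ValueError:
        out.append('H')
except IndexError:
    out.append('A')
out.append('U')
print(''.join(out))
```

Execution trace: 'T' (try body) → 'A' (outer except IndexError) → 'U' (after the try/except). Output: TAU

Answer: TAU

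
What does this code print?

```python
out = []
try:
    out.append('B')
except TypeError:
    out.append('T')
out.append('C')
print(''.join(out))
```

Execution trace: 'B' (try body, no exception) → 'C' (after the try/except). Output: BC

Answer: BC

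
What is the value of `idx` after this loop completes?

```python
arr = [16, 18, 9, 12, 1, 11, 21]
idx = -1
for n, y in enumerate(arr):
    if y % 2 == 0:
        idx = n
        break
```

First even number index in [16, 18, 9, 12, 1, 11, 21]
`idx` takes the values: -1 → 0

Answer: 0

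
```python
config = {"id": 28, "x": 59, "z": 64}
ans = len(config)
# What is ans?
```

Trace:
`config = {"id": 28, "x": 59, "z": 64}` → config = {'id': 28, 'x': 59, 'z': 64}
`ans = len(config)` → ans = 3
So ans = 3

Answer: 3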